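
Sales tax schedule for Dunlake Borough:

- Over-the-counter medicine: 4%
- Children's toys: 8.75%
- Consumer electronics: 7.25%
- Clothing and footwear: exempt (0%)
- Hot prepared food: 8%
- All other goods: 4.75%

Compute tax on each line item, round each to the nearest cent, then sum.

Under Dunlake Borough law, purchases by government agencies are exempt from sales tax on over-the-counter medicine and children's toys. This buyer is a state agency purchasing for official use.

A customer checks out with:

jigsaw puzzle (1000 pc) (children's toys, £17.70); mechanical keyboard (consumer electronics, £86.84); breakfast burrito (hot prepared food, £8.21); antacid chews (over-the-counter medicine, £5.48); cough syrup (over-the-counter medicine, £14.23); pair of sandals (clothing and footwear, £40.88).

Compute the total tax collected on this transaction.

£6.96

Jigsaw puzzle (1000 pc) £17.70: children's toys, buyer-exempt → 0% → £0.00
Mechanical keyboard £86.84: consumer electronics → 7.25% → £6.30
Breakfast burrito £8.21: hot prepared food → 8% → £0.66
Antacid chews £5.48: over-the-counter medicine, buyer-exempt → 0% → £0.00
Cough syrup £14.23: over-the-counter medicine, buyer-exempt → 0% → £0.00
Pair of sandals £40.88: clothing and footwear → 0% → £0.00
Total tax = £6.30 + £0.66 = £6.96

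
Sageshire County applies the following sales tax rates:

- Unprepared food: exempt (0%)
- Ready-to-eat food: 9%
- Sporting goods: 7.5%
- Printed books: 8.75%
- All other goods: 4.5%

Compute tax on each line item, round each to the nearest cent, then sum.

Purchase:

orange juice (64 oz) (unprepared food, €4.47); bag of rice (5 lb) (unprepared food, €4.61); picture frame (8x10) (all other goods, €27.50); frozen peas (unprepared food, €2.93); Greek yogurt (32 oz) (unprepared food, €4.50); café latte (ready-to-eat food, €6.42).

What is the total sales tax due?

Orange juice (64 oz) €4.47: unprepared food → 0% → €0.00
Bag of rice (5 lb) €4.61: unprepared food → 0% → €0.00
Picture frame (8x10) €27.50: all other goods → 4.5% → €1.24
Frozen peas €2.93: unprepared food → 0% → €0.00
Greek yogurt (32 oz) €4.50: unprepared food → 0% → €0.00
Café latte €6.42: ready-to-eat food → 9% → €0.58
Total tax = €1.24 + €0.58 = €1.82

€1.82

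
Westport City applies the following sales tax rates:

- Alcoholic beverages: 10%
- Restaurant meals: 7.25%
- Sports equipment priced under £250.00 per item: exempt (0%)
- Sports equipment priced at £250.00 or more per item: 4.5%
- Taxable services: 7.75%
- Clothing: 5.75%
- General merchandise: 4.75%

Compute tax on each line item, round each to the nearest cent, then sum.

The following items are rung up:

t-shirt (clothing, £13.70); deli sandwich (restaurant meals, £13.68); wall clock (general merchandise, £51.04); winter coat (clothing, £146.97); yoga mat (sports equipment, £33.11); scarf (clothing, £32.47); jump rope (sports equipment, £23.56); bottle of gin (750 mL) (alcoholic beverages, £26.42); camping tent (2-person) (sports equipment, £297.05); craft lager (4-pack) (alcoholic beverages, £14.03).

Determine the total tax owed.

T-shirt £13.70: clothing → 5.75% → £0.79
Deli sandwich £13.68: restaurant meals → 7.25% → £0.99
Wall clock £51.04: general merchandise → 4.75% → £2.42
Winter coat £146.97: clothing → 5.75% → £8.45
Yoga mat £33.11: sports equipment, under £250.00 → 0% → £0.00
Scarf £32.47: clothing → 5.75% → £1.87
Jump rope £23.56: sports equipment, under £250.00 → 0% → £0.00
Bottle of gin (750 mL) £26.42: alcoholic beverages → 10% → £2.64
Camping tent (2-person) £297.05: sports equipment, £250.00 or more → 4.5% → £13.37
Craft lager (4-pack) £14.03: alcoholic beverages → 10% → £1.40
Total tax = £0.79 + £0.99 + £2.42 + £8.45 + £1.87 + £2.64 + £13.37 + £1.40 = £31.93

£31.93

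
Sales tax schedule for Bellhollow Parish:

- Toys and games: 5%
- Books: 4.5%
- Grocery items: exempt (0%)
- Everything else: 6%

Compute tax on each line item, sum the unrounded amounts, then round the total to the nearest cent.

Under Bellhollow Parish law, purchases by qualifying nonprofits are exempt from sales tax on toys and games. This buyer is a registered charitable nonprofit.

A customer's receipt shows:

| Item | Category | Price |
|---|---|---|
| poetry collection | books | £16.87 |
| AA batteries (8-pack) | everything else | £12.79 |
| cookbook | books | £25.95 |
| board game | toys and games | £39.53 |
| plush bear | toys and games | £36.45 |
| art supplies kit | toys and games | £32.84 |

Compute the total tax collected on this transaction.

Poetry collection £16.87: books → 4.5% → £0.75915
AA batteries (8-pack) £12.79: everything else → 6% → £0.7674
Cookbook £25.95: books → 4.5% → £1.16775
Board game £39.53: toys and games, buyer-exempt → 0% → £0.00
Plush bear £36.45: toys and games, buyer-exempt → 0% → £0.00
Art supplies kit £32.84: toys and games, buyer-exempt → 0% → £0.00
Unrounded tax sum = £2.6943 → £2.69

£2.69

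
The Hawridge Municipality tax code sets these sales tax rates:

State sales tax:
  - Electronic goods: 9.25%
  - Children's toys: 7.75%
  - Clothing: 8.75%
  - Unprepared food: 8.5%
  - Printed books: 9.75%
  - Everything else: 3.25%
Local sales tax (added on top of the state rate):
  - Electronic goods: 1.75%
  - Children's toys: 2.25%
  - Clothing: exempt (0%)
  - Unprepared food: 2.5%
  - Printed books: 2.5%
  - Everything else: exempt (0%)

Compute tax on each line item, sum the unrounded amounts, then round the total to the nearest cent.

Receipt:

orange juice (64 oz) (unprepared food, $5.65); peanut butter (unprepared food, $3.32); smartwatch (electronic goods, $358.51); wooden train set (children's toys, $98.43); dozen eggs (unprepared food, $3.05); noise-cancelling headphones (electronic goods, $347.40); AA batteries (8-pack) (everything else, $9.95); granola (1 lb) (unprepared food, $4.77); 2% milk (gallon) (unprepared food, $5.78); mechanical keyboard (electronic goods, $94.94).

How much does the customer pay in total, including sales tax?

$1032.54

Orange juice (64 oz) $5.65: unprepared food → 8.5% + 2.5% local = 11% → $0.6215
Peanut butter $3.32: unprepared food → 8.5% + 2.5% local = 11% → $0.3652
Smartwatch $358.51: electronic goods → 9.25% + 1.75% local = 11% → $39.4361
Wooden train set $98.43: children's toys → 7.75% + 2.25% local = 10% → $9.843
Dozen eggs $3.05: unprepared food → 8.5% + 2.5% local = 11% → $0.3355
Noise-cancelling headphones $347.40: electronic goods → 9.25% + 1.75% local = 11% → $38.214
AA batteries (8-pack) $9.95: everything else → 3.25% + 0% local = 3.25% → $0.323375
Granola (1 lb) $4.77: unprepared food → 8.5% + 2.5% local = 11% → $0.5247
2% milk (gallon) $5.78: unprepared food → 8.5% + 2.5% local = 11% → $0.6358
Mechanical keyboard $94.94: electronic goods → 9.25% + 1.75% local = 11% → $10.4434
Subtotal = $931.80; unrounded tax = $100.742575 → $100.74; total due = $1032.54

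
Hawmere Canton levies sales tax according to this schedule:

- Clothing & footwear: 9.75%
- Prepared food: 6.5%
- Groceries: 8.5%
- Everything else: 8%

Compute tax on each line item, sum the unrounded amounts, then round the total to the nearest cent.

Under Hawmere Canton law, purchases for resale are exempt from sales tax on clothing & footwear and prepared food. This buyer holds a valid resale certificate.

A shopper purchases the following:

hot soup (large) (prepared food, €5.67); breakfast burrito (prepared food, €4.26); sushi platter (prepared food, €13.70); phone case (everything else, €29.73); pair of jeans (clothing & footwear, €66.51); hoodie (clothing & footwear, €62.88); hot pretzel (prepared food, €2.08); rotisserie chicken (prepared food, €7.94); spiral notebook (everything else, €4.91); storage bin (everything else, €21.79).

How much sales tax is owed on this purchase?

€4.51

Hot soup (large) €5.67: prepared food, buyer-exempt → 0% → €0.00
Breakfast burrito €4.26: prepared food, buyer-exempt → 0% → €0.00
Sushi platter €13.70: prepared food, buyer-exempt → 0% → €0.00
Phone case €29.73: everything else → 8% → €2.3784
Pair of jeans €66.51: clothing & footwear, buyer-exempt → 0% → €0.00
Hoodie €62.88: clothing & footwear, buyer-exempt → 0% → €0.00
Hot pretzel €2.08: prepared food, buyer-exempt → 0% → €0.00
Rotisserie chicken €7.94: prepared food, buyer-exempt → 0% → €0.00
Spiral notebook €4.91: everything else → 8% → €0.3928
Storage bin €21.79: everything else → 8% → €1.7432
Unrounded tax sum = €4.5144 → €4.51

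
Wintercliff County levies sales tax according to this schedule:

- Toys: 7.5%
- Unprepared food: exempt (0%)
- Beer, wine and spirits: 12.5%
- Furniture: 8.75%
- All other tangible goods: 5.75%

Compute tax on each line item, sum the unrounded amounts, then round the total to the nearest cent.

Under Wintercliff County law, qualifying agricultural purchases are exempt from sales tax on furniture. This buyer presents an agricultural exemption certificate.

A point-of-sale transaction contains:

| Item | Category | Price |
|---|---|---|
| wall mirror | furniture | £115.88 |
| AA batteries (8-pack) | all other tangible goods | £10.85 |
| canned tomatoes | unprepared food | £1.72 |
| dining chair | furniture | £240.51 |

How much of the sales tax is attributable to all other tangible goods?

£0.62

AA batteries (8-pack) £10.85: all other tangible goods → 5.75% → £0.623875
Tax on all other tangible goods: unrounded sum = £0.623875 → £0.62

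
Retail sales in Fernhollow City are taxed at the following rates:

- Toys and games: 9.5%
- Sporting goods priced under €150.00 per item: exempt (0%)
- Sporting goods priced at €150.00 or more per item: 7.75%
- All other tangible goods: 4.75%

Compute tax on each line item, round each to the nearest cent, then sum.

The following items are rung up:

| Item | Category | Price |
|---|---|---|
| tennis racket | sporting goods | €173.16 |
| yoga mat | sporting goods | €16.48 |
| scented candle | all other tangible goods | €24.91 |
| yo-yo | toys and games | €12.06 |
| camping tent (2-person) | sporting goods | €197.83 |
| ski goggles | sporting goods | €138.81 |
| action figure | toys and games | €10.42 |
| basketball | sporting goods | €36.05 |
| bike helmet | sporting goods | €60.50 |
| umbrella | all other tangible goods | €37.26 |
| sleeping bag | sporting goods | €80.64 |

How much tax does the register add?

€33.84

Tennis racket €173.16: sporting goods, €150.00 or more → 7.75% → €13.42
Yoga mat €16.48: sporting goods, under €150.00 → 0% → €0.00
Scented candle €24.91: all other tangible goods → 4.75% → €1.18
Yo-yo €12.06: toys and games → 9.5% → €1.15
Camping tent (2-person) €197.83: sporting goods, €150.00 or more → 7.75% → €15.33
Ski goggles €138.81: sporting goods, under €150.00 → 0% → €0.00
Action figure €10.42: toys and games → 9.5% → €0.99
Basketball €36.05: sporting goods, under €150.00 → 0% → €0.00
Bike helmet €60.50: sporting goods, under €150.00 → 0% → €0.00
Umbrella €37.26: all other tangible goods → 4.75% → €1.77
Sleeping bag €80.64: sporting goods, under €150.00 → 0% → €0.00
Total tax = €13.42 + €1.18 + €1.15 + €15.33 + €0.99 + €1.77 = €33.84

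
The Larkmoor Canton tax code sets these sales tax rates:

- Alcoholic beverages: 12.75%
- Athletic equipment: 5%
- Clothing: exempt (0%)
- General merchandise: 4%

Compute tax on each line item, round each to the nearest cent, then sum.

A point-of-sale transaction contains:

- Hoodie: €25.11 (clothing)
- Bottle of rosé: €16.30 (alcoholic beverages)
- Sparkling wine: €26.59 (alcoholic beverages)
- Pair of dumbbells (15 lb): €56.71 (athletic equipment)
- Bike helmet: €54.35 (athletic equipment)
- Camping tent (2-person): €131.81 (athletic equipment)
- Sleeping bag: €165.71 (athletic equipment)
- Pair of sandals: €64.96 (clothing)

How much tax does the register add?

€25.91

Hoodie €25.11: clothing → 0% → €0.00
Bottle of rosé €16.30: alcoholic beverages → 12.75% → €2.08
Sparkling wine €26.59: alcoholic beverages → 12.75% → €3.39
Pair of dumbbells (15 lb) €56.71: athletic equipment → 5% → €2.84
Bike helmet €54.35: athletic equipment → 5% → €2.72
Camping tent (2-person) €131.81: athletic equipment → 5% → €6.59
Sleeping bag €165.71: athletic equipment → 5% → €8.29
Pair of sandals €64.96: clothing → 0% → €0.00
Total tax = €2.08 + €3.39 + €2.84 + €2.72 + €6.59 + €8.29 = €25.91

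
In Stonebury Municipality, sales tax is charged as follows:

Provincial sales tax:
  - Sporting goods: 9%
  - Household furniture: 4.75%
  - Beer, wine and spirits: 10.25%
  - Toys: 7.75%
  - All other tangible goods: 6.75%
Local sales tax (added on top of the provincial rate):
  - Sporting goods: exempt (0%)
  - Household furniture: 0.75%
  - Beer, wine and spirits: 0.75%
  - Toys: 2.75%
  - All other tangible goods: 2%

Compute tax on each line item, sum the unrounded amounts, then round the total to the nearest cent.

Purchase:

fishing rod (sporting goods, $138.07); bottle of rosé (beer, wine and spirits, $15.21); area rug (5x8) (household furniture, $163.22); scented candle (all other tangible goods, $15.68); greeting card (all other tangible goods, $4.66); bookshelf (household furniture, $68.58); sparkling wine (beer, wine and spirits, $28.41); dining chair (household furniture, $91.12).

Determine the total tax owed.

$36.76

Fishing rod $138.07: sporting goods → 9% + 0% local = 9% → $12.4263
Bottle of rosé $15.21: beer, wine and spirits → 10.25% + 0.75% local = 11% → $1.6731
Area rug (5x8) $163.22: household furniture → 4.75% + 0.75% local = 5.5% → $8.9771
Scented candle $15.68: all other tangible goods → 6.75% + 2% local = 8.75% → $1.372
Greeting card $4.66: all other tangible goods → 6.75% + 2% local = 8.75% → $0.40775
Bookshelf $68.58: household furniture → 4.75% + 0.75% local = 5.5% → $3.7719
Sparkling wine $28.41: beer, wine and spirits → 10.25% + 0.75% local = 11% → $3.1251
Dining chair $91.12: household furniture → 4.75% + 0.75% local = 5.5% → $5.0116
Unrounded tax sum = $36.76485 → $36.76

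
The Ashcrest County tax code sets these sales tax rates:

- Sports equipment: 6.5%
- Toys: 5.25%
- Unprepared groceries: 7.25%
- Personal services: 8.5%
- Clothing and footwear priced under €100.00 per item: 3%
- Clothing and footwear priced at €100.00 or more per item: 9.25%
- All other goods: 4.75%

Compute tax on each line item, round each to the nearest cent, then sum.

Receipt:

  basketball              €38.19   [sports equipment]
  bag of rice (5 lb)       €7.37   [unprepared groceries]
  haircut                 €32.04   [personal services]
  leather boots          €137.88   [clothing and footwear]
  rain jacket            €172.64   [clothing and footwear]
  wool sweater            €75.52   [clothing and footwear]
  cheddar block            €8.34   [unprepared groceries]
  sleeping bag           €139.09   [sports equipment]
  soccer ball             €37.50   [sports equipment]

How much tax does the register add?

€48.80

Basketball €38.19: sports equipment → 6.5% → €2.48
Bag of rice (5 lb) €7.37: unprepared groceries → 7.25% → €0.53
Haircut €32.04: personal services → 8.5% → €2.72
Leather boots €137.88: clothing and footwear, €100.00 or more → 9.25% → €12.75
Rain jacket €172.64: clothing and footwear, €100.00 or more → 9.25% → €15.97
Wool sweater €75.52: clothing and footwear, under €100.00 → 3% → €2.27
Cheddar block €8.34: unprepared groceries → 7.25% → €0.60
Sleeping bag €139.09: sports equipment → 6.5% → €9.04
Soccer ball €37.50: sports equipment → 6.5% → €2.44
Total tax = €2.48 + €0.53 + €2.72 + €12.75 + €15.97 + €2.27 + €0.60 + €9.04 + €2.44 = €48.80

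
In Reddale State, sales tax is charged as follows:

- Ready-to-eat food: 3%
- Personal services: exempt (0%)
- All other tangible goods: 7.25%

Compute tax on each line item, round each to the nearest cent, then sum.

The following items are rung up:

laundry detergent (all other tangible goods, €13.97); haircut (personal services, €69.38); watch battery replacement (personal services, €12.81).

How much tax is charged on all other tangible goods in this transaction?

Laundry detergent €13.97: all other tangible goods → 7.25% → €1.01
Tax on all other tangible goods = €1.01

€1.01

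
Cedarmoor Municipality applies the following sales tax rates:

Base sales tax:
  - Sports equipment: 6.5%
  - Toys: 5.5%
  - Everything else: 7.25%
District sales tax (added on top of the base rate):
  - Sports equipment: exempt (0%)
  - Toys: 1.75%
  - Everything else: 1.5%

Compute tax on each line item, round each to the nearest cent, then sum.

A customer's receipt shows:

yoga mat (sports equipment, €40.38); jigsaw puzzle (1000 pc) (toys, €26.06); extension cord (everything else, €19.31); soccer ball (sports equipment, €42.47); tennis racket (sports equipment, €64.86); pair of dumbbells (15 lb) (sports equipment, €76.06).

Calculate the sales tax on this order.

Yoga mat €40.38: sports equipment → 6.5% + 0% district = 6.5% → €2.62
Jigsaw puzzle (1000 pc) €26.06: toys → 5.5% + 1.75% district = 7.25% → €1.89
Extension cord €19.31: everything else → 7.25% + 1.5% district = 8.75% → €1.69
Soccer ball €42.47: sports equipment → 6.5% + 0% district = 6.5% → €2.76
Tennis racket €64.86: sports equipment → 6.5% + 0% district = 6.5% → €4.22
Pair of dumbbells (15 lb) €76.06: sports equipment → 6.5% + 0% district = 6.5% → €4.94
Total tax = €2.62 + €1.89 + €1.69 + €2.76 + €4.22 + €4.94 = €18.12

€18.12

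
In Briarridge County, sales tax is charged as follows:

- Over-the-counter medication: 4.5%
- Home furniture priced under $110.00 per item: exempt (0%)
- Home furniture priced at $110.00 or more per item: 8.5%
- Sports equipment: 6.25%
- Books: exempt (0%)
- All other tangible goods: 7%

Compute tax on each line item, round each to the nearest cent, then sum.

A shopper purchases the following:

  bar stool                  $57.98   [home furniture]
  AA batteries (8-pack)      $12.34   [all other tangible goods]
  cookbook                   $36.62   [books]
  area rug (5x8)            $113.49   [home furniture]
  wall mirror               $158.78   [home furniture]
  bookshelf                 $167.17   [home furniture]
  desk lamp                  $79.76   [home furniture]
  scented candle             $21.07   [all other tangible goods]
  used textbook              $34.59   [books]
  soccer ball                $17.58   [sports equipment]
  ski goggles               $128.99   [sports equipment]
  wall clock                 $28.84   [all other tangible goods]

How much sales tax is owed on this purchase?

$50.87

Bar stool $57.98: home furniture, under $110.00 → 0% → $0.00
AA batteries (8-pack) $12.34: all other tangible goods → 7% → $0.86
Cookbook $36.62: books → 0% → $0.00
Area rug (5x8) $113.49: home furniture, $110.00 or more → 8.5% → $9.65
Wall mirror $158.78: home furniture, $110.00 or more → 8.5% → $13.50
Bookshelf $167.17: home furniture, $110.00 or more → 8.5% → $14.21
Desk lamp $79.76: home furniture, under $110.00 → 0% → $0.00
Scented candle $21.07: all other tangible goods → 7% → $1.47
Used textbook $34.59: books → 0% → $0.00
Soccer ball $17.58: sports equipment → 6.25% → $1.10
Ski goggles $128.99: sports equipment → 6.25% → $8.06
Wall clock $28.84: all other tangible goods → 7% → $2.02
Total tax = $0.86 + $9.65 + $13.50 + $14.21 + $1.47 + $1.10 + $8.06 + $2.02 = $50.87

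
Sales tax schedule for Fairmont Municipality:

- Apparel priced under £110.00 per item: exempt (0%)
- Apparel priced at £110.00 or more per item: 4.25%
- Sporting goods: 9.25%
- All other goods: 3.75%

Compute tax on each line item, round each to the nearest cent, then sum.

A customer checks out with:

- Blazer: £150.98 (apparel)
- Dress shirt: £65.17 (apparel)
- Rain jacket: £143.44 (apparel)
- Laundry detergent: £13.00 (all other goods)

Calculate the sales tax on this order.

£13.01

Blazer £150.98: apparel, £110.00 or more → 4.25% → £6.42
Dress shirt £65.17: apparel, under £110.00 → 0% → £0.00
Rain jacket £143.44: apparel, £110.00 or more → 4.25% → £6.10
Laundry detergent £13.00: all other goods → 3.75% → £0.49
Total tax = £6.42 + £6.10 + £0.49 = £13.01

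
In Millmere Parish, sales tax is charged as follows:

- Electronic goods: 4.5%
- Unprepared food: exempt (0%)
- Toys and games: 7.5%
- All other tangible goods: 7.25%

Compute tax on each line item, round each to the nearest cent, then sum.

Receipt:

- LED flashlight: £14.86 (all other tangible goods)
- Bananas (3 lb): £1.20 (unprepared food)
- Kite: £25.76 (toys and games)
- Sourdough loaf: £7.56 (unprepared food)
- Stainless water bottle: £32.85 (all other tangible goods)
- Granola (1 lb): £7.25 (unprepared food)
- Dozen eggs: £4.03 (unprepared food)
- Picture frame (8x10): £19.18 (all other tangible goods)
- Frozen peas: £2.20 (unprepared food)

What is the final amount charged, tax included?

LED flashlight £14.86: all other tangible goods → 7.25% → £1.08
Bananas (3 lb) £1.20: unprepared food → 0% → £0.00
Kite £25.76: toys and games → 7.5% → £1.93
Sourdough loaf £7.56: unprepared food → 0% → £0.00
Stainless water bottle £32.85: all other tangible goods → 7.25% → £2.38
Granola (1 lb) £7.25: unprepared food → 0% → £0.00
Dozen eggs £4.03: unprepared food → 0% → £0.00
Picture frame (8x10) £19.18: all other tangible goods → 7.25% → £1.39
Frozen peas £2.20: unprepared food → 0% → £0.00
Subtotal = £114.89; tax = £6.78; total due = £121.67

£121.67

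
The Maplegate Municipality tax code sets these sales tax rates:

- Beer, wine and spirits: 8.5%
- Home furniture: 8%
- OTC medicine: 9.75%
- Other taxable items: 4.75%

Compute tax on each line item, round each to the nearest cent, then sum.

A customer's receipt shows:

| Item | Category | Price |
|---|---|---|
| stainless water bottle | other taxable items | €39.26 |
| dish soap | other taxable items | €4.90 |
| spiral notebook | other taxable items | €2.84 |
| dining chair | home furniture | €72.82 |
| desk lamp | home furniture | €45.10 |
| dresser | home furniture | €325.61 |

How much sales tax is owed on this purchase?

€37.71

Stainless water bottle €39.26: other taxable items → 4.75% → €1.86
Dish soap €4.90: other taxable items → 4.75% → €0.23
Spiral notebook €2.84: other taxable items → 4.75% → €0.13
Dining chair €72.82: home furniture → 8% → €5.83
Desk lamp €45.10: home furniture → 8% → €3.61
Dresser €325.61: home furniture → 8% → €26.05
Total tax = €1.86 + €0.23 + €0.13 + €5.83 + €3.61 + €26.05 = €37.71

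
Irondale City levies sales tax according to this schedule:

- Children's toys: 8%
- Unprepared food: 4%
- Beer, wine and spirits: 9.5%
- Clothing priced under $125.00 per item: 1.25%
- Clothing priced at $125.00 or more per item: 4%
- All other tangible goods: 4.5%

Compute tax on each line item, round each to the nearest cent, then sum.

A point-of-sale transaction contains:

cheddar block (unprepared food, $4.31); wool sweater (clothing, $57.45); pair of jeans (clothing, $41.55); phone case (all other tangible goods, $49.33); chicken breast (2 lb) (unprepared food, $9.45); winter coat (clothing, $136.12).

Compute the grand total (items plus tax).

$307.66

Cheddar block $4.31: unprepared food → 4% → $0.17
Wool sweater $57.45: clothing, under $125.00 → 1.25% → $0.72
Pair of jeans $41.55: clothing, under $125.00 → 1.25% → $0.52
Phone case $49.33: all other tangible goods → 4.5% → $2.22
Chicken breast (2 lb) $9.45: unprepared food → 4% → $0.38
Winter coat $136.12: clothing, $125.00 or more → 4% → $5.44
Subtotal = $298.21; tax = $9.45; total due = $307.66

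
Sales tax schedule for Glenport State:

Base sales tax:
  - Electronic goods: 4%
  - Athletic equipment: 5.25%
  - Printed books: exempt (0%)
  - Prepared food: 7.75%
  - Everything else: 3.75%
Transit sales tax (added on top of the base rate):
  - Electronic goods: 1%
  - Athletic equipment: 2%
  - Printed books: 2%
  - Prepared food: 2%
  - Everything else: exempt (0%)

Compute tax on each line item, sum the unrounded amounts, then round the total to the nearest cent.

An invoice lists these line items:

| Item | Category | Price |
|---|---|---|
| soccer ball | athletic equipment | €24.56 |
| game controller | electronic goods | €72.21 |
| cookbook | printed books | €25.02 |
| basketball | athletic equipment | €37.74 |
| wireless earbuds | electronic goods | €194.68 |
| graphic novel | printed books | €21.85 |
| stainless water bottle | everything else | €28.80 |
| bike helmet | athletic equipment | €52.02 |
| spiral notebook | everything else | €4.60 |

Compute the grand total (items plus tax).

€485.30

Soccer ball €24.56: athletic equipment → 5.25% + 2% transit = 7.25% → €1.7806
Game controller €72.21: electronic goods → 4% + 1% transit = 5% → €3.6105
Cookbook €25.02: printed books → 0% + 2% transit = 2% → €0.5004
Basketball €37.74: athletic equipment → 5.25% + 2% transit = 7.25% → €2.73615
Wireless earbuds €194.68: electronic goods → 4% + 1% transit = 5% → €9.734
Graphic novel €21.85: printed books → 0% + 2% transit = 2% → €0.437
Stainless water bottle €28.80: everything else → 3.75% + 0% transit = 3.75% → €1.08
Bike helmet €52.02: athletic equipment → 5.25% + 2% transit = 7.25% → €3.77145
Spiral notebook €4.60: everything else → 3.75% + 0% transit = 3.75% → €0.1725
Subtotal = €461.48; unrounded tax = €23.8226 → €23.82; total due = €485.30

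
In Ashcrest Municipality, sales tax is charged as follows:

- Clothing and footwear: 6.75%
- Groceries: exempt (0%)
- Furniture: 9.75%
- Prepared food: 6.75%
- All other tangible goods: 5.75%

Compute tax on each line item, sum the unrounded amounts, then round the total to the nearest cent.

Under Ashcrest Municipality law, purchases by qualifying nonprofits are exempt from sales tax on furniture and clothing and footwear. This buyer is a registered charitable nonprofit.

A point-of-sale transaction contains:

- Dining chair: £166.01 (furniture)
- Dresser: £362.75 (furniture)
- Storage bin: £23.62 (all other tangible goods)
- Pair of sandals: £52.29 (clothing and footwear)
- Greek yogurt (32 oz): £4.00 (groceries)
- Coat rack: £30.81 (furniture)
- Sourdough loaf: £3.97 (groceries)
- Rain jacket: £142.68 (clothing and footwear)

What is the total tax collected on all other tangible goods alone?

£1.36

Storage bin £23.62: all other tangible goods → 5.75% → £1.35815
Tax on all other tangible goods: unrounded sum = £1.35815 → £1.36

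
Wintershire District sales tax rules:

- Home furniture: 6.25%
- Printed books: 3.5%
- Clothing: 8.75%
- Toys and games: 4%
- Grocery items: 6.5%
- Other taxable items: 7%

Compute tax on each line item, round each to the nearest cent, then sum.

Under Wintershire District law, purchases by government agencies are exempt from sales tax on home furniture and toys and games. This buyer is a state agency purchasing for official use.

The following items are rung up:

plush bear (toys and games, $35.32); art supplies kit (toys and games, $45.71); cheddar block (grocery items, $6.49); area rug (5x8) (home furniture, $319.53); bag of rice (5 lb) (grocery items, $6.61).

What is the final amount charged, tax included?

Plush bear $35.32: toys and games, buyer-exempt → 0% → $0.00
Art supplies kit $45.71: toys and games, buyer-exempt → 0% → $0.00
Cheddar block $6.49: grocery items → 6.5% → $0.42
Area rug (5x8) $319.53: home furniture, buyer-exempt → 0% → $0.00
Bag of rice (5 lb) $6.61: grocery items → 6.5% → $0.43
Subtotal = $413.66; tax = $0.85; total due = $414.51

$414.51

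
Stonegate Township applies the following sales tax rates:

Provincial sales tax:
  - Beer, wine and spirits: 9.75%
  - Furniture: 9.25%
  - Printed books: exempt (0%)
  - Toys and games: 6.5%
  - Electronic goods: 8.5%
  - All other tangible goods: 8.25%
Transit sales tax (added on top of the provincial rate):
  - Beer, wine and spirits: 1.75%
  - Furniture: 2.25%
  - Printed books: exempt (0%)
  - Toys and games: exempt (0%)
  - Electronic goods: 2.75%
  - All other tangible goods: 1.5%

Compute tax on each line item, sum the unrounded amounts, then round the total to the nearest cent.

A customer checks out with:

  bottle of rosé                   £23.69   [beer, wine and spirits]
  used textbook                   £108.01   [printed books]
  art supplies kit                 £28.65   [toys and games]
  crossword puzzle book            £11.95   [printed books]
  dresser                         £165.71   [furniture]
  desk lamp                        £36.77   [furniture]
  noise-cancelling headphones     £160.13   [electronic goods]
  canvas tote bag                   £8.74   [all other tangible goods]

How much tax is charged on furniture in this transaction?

£23.29

Dresser £165.71: furniture → 9.25% + 2.25% transit = 11.5% → £19.05665
Desk lamp £36.77: furniture → 9.25% + 2.25% transit = 11.5% → £4.22855
Tax on furniture: unrounded sum = £23.2852 → £23.29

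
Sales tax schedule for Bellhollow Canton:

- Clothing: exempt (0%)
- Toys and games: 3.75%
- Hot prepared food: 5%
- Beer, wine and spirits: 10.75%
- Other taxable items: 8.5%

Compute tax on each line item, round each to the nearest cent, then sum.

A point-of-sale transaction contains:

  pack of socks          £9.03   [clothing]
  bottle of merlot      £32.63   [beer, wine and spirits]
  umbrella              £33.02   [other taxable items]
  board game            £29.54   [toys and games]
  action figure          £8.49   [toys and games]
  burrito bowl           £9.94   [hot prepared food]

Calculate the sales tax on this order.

Pack of socks £9.03: clothing → 0% → £0.00
Bottle of merlot £32.63: beer, wine and spirits → 10.75% → £3.51
Umbrella £33.02: other taxable items → 8.5% → £2.81
Board game £29.54: toys and games → 3.75% → £1.11
Action figure £8.49: toys and games → 3.75% → £0.32
Burrito bowl £9.94: hot prepared food → 5% → £0.50
Total tax = £3.51 + £2.81 + £1.11 + £0.32 + £0.50 = £8.25

£8.25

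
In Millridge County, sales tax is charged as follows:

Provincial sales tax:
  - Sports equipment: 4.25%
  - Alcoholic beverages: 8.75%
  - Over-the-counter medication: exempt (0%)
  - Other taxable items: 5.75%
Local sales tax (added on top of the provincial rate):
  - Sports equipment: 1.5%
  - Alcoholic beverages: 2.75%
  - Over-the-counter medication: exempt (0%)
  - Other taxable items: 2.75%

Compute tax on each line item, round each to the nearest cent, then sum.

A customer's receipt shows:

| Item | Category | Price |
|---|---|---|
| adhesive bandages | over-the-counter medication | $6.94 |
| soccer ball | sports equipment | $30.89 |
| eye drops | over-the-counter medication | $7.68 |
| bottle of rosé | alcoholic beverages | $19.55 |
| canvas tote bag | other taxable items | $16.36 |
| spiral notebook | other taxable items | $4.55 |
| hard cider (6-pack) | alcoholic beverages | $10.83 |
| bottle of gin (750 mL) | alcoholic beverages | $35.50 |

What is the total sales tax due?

Adhesive bandages $6.94: over-the-counter medication → 0% + 0% local = 0% → $0.00
Soccer ball $30.89: sports equipment → 4.25% + 1.5% local = 5.75% → $1.78
Eye drops $7.68: over-the-counter medication → 0% + 0% local = 0% → $0.00
Bottle of rosé $19.55: alcoholic beverages → 8.75% + 2.75% local = 11.5% → $2.25
Canvas tote bag $16.36: other taxable items → 5.75% + 2.75% local = 8.5% → $1.39
Spiral notebook $4.55: other taxable items → 5.75% + 2.75% local = 8.5% → $0.39
Hard cider (6-pack) $10.83: alcoholic beverages → 8.75% + 2.75% local = 11.5% → $1.25
Bottle of gin (750 mL) $35.50: alcoholic beverages → 8.75% + 2.75% local = 11.5% → $4.08
Total tax = $1.78 + $2.25 + $1.39 + $0.39 + $1.25 + $4.08 = $11.14

$11.14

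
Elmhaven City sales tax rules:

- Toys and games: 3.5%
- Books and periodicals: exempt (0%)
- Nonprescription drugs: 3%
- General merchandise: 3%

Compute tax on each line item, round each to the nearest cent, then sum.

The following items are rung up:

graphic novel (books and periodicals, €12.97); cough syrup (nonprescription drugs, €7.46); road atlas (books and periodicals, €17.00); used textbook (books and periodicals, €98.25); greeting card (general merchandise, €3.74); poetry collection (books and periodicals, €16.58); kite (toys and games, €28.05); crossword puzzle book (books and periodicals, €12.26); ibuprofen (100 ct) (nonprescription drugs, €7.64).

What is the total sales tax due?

Graphic novel €12.97: books and periodicals → 0% → €0.00
Cough syrup €7.46: nonprescription drugs → 3% → €0.22
Road atlas €17.00: books and periodicals → 0% → €0.00
Used textbook €98.25: books and periodicals → 0% → €0.00
Greeting card €3.74: general merchandise → 3% → €0.11
Poetry collection €16.58: books and periodicals → 0% → €0.00
Kite €28.05: toys and games → 3.5% → €0.98
Crossword puzzle book €12.26: books and periodicals → 0% → €0.00
Ibuprofen (100 ct) €7.64: nonprescription drugs → 3% → €0.23
Total tax = €0.22 + €0.11 + €0.98 + €0.23 = €1.54

€1.54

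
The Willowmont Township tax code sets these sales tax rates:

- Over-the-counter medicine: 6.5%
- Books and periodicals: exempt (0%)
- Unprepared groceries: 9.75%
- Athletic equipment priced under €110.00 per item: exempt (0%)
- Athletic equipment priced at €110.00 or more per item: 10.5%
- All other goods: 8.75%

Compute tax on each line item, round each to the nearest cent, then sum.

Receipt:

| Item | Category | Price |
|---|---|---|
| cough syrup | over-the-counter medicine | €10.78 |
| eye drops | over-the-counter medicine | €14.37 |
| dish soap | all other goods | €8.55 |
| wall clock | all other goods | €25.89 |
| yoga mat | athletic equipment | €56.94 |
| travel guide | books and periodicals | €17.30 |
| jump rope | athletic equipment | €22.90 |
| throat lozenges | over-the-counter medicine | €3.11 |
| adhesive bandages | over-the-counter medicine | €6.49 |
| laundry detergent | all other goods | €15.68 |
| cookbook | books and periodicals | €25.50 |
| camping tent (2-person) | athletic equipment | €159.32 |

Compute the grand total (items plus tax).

Cough syrup €10.78: over-the-counter medicine → 6.5% → €0.70
Eye drops €14.37: over-the-counter medicine → 6.5% → €0.93
Dish soap €8.55: all other goods → 8.75% → €0.75
Wall clock €25.89: all other goods → 8.75% → €2.27
Yoga mat €56.94: athletic equipment, under €110.00 → 0% → €0.00
Travel guide €17.30: books and periodicals → 0% → €0.00
Jump rope €22.90: athletic equipment, under €110.00 → 0% → €0.00
Throat lozenges €3.11: over-the-counter medicine → 6.5% → €0.20
Adhesive bandages €6.49: over-the-counter medicine → 6.5% → €0.42
Laundry detergent €15.68: all other goods → 8.75% → €1.37
Cookbook €25.50: books and periodicals → 0% → €0.00
Camping tent (2-person) €159.32: athletic equipment, €110.00 or more → 10.5% → €16.73
Subtotal = €366.83; tax = €23.37; total due = €390.20

€390.20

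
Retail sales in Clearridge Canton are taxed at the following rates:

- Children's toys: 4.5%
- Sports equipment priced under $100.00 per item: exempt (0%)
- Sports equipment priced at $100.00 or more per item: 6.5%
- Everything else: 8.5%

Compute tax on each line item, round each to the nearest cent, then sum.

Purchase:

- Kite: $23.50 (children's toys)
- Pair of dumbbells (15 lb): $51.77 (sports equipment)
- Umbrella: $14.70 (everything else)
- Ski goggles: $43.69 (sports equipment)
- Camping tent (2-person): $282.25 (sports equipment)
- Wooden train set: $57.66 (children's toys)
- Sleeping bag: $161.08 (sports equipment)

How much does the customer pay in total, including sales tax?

Kite $23.50: children's toys → 4.5% → $1.06
Pair of dumbbells (15 lb) $51.77: sports equipment, under $100.00 → 0% → $0.00
Umbrella $14.70: everything else → 8.5% → $1.25
Ski goggles $43.69: sports equipment, under $100.00 → 0% → $0.00
Camping tent (2-person) $282.25: sports equipment, $100.00 or more → 6.5% → $18.35
Wooden train set $57.66: children's toys → 4.5% → $2.59
Sleeping bag $161.08: sports equipment, $100.00 or more → 6.5% → $10.47
Subtotal = $634.65; tax = $33.72; total due = $668.37

$668.37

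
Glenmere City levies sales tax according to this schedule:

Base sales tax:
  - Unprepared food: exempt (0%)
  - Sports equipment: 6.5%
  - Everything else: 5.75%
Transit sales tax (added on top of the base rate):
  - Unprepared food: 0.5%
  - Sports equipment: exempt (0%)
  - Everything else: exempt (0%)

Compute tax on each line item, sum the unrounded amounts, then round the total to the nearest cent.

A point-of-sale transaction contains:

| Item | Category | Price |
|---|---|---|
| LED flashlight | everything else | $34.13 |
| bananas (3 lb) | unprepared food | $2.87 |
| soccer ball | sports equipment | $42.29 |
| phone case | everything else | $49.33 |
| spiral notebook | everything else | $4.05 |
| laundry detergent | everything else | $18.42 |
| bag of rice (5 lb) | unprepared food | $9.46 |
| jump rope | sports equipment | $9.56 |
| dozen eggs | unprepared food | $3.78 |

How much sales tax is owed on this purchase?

$9.54

LED flashlight $34.13: everything else → 5.75% + 0% transit = 5.75% → $1.962475
Bananas (3 lb) $2.87: unprepared food → 0% + 0.5% transit = 0.5% → $0.01435
Soccer ball $42.29: sports equipment → 6.5% + 0% transit = 6.5% → $2.74885
Phone case $49.33: everything else → 5.75% + 0% transit = 5.75% → $2.836475
Spiral notebook $4.05: everything else → 5.75% + 0% transit = 5.75% → $0.232875
Laundry detergent $18.42: everything else → 5.75% + 0% transit = 5.75% → $1.05915
Bag of rice (5 lb) $9.46: unprepared food → 0% + 0.5% transit = 0.5% → $0.0473
Jump rope $9.56: sports equipment → 6.5% + 0% transit = 6.5% → $0.6214
Dozen eggs $3.78: unprepared food → 0% + 0.5% transit = 0.5% → $0.0189
Unrounded tax sum = $9.541775 → $9.54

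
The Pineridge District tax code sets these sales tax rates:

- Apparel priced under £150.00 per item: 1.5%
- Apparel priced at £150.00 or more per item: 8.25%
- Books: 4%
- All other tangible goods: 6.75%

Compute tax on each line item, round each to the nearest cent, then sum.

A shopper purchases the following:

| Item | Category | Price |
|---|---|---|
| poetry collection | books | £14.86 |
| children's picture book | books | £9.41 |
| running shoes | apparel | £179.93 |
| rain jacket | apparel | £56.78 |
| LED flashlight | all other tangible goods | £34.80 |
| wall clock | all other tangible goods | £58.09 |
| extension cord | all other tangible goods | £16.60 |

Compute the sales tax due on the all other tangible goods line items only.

LED flashlight £34.80: all other tangible goods → 6.75% → £2.35
Wall clock £58.09: all other tangible goods → 6.75% → £3.92
Extension cord £16.60: all other tangible goods → 6.75% → £1.12
Tax on all other tangible goods = £2.35 + £3.92 + £1.12 = £7.39

£7.39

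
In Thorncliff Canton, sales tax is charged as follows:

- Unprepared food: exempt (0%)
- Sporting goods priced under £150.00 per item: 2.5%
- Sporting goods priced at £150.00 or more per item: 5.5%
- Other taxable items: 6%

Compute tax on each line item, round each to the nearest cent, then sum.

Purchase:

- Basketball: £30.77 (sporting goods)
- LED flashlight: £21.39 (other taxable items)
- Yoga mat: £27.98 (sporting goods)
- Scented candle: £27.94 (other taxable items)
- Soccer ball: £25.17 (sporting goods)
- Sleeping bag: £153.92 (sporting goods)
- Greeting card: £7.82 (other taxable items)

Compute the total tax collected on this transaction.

£14.00

Basketball £30.77: sporting goods, under £150.00 → 2.5% → £0.77
LED flashlight £21.39: other taxable items → 6% → £1.28
Yoga mat £27.98: sporting goods, under £150.00 → 2.5% → £0.70
Scented candle £27.94: other taxable items → 6% → £1.68
Soccer ball £25.17: sporting goods, under £150.00 → 2.5% → £0.63
Sleeping bag £153.92: sporting goods, £150.00 or more → 5.5% → £8.47
Greeting card £7.82: other taxable items → 6% → £0.47
Total tax = £0.77 + £1.28 + £0.70 + £1.68 + £0.63 + £8.47 + £0.47 = £14.00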